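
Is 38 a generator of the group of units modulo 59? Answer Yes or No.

Yes

φ(59) = 59 − 1 = 58 = 2 · 29.
Test 38^(58/q) mod 59 for each prime factor q of 58:
38^29 ≡ 58 (mod 59)  [q = 2: ≢ 1 ✓]
38^2 ≡ 28 (mod 59)  [q = 29: ≢ 1 ✓]
All checks pass, so 38 has order 58 and is a primitive root modulo 59.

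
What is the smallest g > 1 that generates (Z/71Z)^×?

φ(71) = 71 − 1 = 70 = 2 · 5 · 7.
Test candidates g = 2, 3, … against the prime factors q ∈ {2, 5, 7} of φ(71): g is a generator iff g^(70/q) ≢ 1 for every such q.
g = 2: 2^35 ≡ 1 — hits 1, so not a primitive root.
g = 3: 3^35 ≡ 1 — hits 1, so not a primitive root.
g = 4: 4^35 ≡ 1 — hits 1, so not a primitive root.
g = 5: 5^35 ≡ 1 — hits 1, so not a primitive root.
g = 6: 6^35 ≡ 1 — hits 1, so not a primitive root.
g = 7: 7^35 ≡ 70; 7^14 ≡ 54; 7^10 ≡ 45 — none is 1, so 7 is a primitive root.
Hence the least primitive root of 71 is 7.

7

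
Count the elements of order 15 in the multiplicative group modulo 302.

φ(302) = φ(2)·φ(151) = 1·150 = 150 = 2 · 3 · 5^2.
In a cyclic group of order 150, there are φ(d) elements of order d for each divisor d of 150, and zero for non-divisors.
15 = 3 · 5 divides 150, and φ(15) = 8.

8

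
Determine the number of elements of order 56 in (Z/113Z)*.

24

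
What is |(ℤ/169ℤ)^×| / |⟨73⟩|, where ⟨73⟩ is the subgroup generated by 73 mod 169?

3

The order of 73 must divide φ(169) = φ(13^2) = 13·(13−1) = 156 = 2^2 · 3 · 13.
Divisors of 156: 1, 2, 3, 4, 6, 12, 13, 26, 39, 52, 78, 156.
Compute 73^d (mod 169) for the divisors d until we hit 1:
73^1 ≡ 73
73^2 ≡ 90
73^3 ≡ 148
73^4 ≡ 157
73^6 ≡ 103
73^12 ≡ 131
73^13 ≡ 99
73^26 ≡ 168
73^39 ≡ 70
73^52 ≡ 1
Thus |⟨73⟩| = ord(73) = 52.
Index = |(Z/169Z)^×| / |⟨73⟩| = 156 / 52 = 3.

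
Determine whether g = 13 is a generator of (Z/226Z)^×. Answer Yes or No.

No

φ(226) = φ(2)·φ(113) = 1·112 = 112 = 2^4 · 7.
13 is a primitive root mod 226 iff 13^(φ(226)/q) ≢ 1 for every prime q | φ(226), i.e. q ∈ {2, 7}.
13^56 ≡ 1 (mod 226)  [q = 2: ≡ 1 ✗]
13^16 ≡ 49 (mod 226)  [q = 7: ≢ 1 ✓]
The check at q = 2 fails, so 13 generates a proper subgroup.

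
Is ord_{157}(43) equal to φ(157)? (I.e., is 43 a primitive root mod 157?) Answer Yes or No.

φ(157) = 157 − 1 = 156 = 2^2 · 3 · 13.
It suffices to check that the order of 43 is not a proper divisor of 156: compute 43^(156/q) for q ∈ {2, 3, 13}.
43^78 ≡ 156 (mod 157)  [q = 2: ≢ 1 ✓]
43^52 ≡ 144 (mod 157)  [q = 3: ≢ 1 ✓]
43^12 ≡ 39 (mod 157)  [q = 13: ≢ 1 ✓]
All checks pass, so 43 has order 156 and is a primitive root modulo 157.

Yes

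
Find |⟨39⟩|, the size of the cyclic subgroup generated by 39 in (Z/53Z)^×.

52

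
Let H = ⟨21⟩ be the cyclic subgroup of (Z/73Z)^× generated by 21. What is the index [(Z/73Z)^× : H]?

3

Since 21 ∈ (Z/73Z)^×, its order divides φ(73) = 73 − 1 = 72 = 2^3 · 3^2.
Divisors of 72: 1, 2, 3, 4, 6, 8, 9, 12, 18, 24, 36, 72.
Compute 21^d (mod 73) for the divisors d until we hit 1:
21^1 ≡ 21
21^2 ≡ 3
21^3 ≡ 63
21^4 ≡ 9
21^6 ≡ 27
21^8 ≡ 8
21^9 ≡ 22
21^12 ≡ 72
21^18 ≡ 46
21^24 ≡ 1
The order of 21 is 24, so the subgroup it generates has 24 elements.
The index is φ(73) / ord(21) = 72 / 24 = 3.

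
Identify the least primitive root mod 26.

7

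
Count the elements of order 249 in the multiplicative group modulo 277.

φ(277) = 277 − 1 = 276 = 2^2 · 3 · 23.
Since (Z/277Z)^× is cyclic of order 276, the number of elements of order d is φ(d) when d | 276 and 0 otherwise.
249 does not divide 276, so no element of (Z/277Z)^× has order 249.

0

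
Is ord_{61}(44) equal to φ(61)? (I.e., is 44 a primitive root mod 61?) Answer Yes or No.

φ(61) = 61 − 1 = 60 = 2^2 · 3 · 5.
It suffices to check that the order of 44 is not a proper divisor of 60: compute 44^(60/q) for q ∈ {2, 3, 5}.
44^30 ≡ 60 (mod 61)  [q = 2: ≢ 1 ✓]
44^20 ≡ 13 (mod 61)  [q = 3: ≢ 1 ✓]
44^12 ≡ 20 (mod 61)  [q = 5: ≢ 1 ✓]
All checks pass, so 44 has order 60 and is a primitive root modulo 61.

Yes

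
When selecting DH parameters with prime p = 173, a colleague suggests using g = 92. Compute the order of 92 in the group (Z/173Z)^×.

Since 92 ∈ (Z/173Z)^×, its order divides φ(173) = 173 − 1 = 172 = 2^2 · 43.
Divisors of 172: 1, 2, 4, 43, 86, 172.
Check 92^d mod 173 for each divisor in increasing order:
92^1 ≡ 92
92^2 ≡ 160
92^4 ≡ 169
92^43 ≡ 172
92^86 ≡ 1
Therefore the multiplicative order of 92 modulo 173 is 86.

86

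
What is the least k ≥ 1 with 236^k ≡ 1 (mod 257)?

By Lagrange's theorem, ord_257(236) divides φ(257) = 257 − 1 = 256 = 2^8.
Divisors of 256: 1, 2, 4, 8, 16, 32, 64, 128, 256.
Check 236^d mod 257 for each divisor in increasing order:
236^1 ≡ 236 (mod 257)
236^2 ≡ 184 (mod 257)
236^4 ≡ 189 (mod 257)
236^8 ≡ 255 (mod 257)
236^16 ≡ 4 (mod 257)
236^32 ≡ 16 (mod 257)
236^64 ≡ 256 (mod 257)
236^128 ≡ 1 (mod 257) ✓
Therefore the multiplicative order of 236 modulo 257 is 128.

128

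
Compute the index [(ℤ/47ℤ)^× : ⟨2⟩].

The order of 2 must divide φ(47) = 47 − 1 = 46 = 2 · 23.
Divisors of 46: 1, 2, 23, 46.
Compute 2^d (mod 47) for the divisors d until we hit 1:
2^1 ≡ 2 (mod 47)
2^2 ≡ 4 (mod 47)
2^23 ≡ 1 (mod 47) ✓
The order of 2 is 23, so the subgroup it generates has 23 elements.
The index is φ(47) / ord(2) = 46 / 23 = 2.

2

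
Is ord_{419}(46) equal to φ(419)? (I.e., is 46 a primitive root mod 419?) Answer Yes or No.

Yes

φ(419) = 419 − 1 = 418 = 2 · 11 · 19.
46 is a primitive root mod 419 iff 46^(φ(419)/q) ≢ 1 for every prime q | φ(419), i.e. q ∈ {2, 11, 19}.
46^209 ≡ 418 (mod 419)  [q = 2: ≢ 1 ✓]
46^38 ≡ 300 (mod 419)  [q = 11: ≢ 1 ✓]
46^22 ≡ 248 (mod 419)  [q = 19: ≢ 1 ✓]
Every test exponent gives a nontrivial residue, hence 46 generates the full group.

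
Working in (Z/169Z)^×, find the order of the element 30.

78

By Lagrange's theorem, ord_169(30) divides φ(169) = φ(13^2) = 13·(13−1) = 156 = 2^2 · 3 · 13.
Divisors of 156: 1, 2, 3, 4, 6, 12, 13, 26, 39, 52, 78, 156.
Compute 30^d (mod 169) for the divisors d until we hit 1:
30^1 ≡ 30 (mod 169)
30^2 ≡ 55 (mod 169)
30^3 ≡ 129 (mod 169)
30^4 ≡ 152 (mod 169)
30^6 ≡ 79 (mod 169)
30^12 ≡ 157 (mod 169)
30^13 ≡ 147 (mod 169)
30^26 ≡ 146 (mod 169)
30^39 ≡ 168 (mod 169)
30^52 ≡ 22 (mod 169)
30^78 ≡ 1 (mod 169) ✓
Hence ord(30) = 78.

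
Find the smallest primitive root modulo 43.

3

φ(43) = 43 − 1 = 42 = 2 · 3 · 7.
Test candidates g = 2, 3, … against the prime factors q ∈ {2, 3, 7} of φ(43): g is a generator iff g^(42/q) ≢ 1 for every such q.
g = 2: 2^21 ≡ 42; 2^14 ≡ 1 — hits 1, so not a primitive root.
g = 3: 3^21 ≡ 42; 3^14 ≡ 36; 3^6 ≡ 41 — none is 1, so 3 is a primitive root.
The smallest primitive root modulo 43 is 3.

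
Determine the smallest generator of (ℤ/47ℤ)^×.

5

φ(47) = 47 − 1 = 46 = 2 · 23.
g is a primitive root iff g^(46/q) ≢ 1 (mod 47) for each prime q ∈ {2, 23}.
g = 2: 2^23 ≡ 1 — hits 1, so not a primitive root.
g = 3: 3^23 ≡ 1 — hits 1, so not a primitive root.
g = 4: 4^23 ≡ 1 — hits 1, so not a primitive root.
g = 5: 5^23 ≡ 46; 5^2 ≡ 25 — none is 1, so 5 is a primitive root.
Hence the least primitive root of 47 is 5.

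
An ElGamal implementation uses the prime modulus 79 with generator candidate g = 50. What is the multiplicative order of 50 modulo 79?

Since 50 ∈ (Z/79Z)^×, its order divides φ(79) = 79 − 1 = 78 = 2 · 3 · 13.
Divisors of 78: 1, 2, 3, 6, 13, 26, 39, 78.
Evaluate successive powers at the divisors of 78:
50^1 ≡ 50
50^2 ≡ 51
50^3 ≡ 22
50^6 ≡ 10
50^13 ≡ 23
50^26 ≡ 55
50^39 ≡ 1
So ord_79(50) = 39.

39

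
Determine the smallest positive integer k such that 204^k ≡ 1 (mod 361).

By Lagrange's theorem, ord_361(204) divides φ(361) = φ(19^2) = 19·(19−1) = 342 = 2 · 3^2 · 19.
Divisors of 342: 1, 2, 3, 6, 9, 18, 19, 38, 57, 114, 171, 342.
Compute 204^d (mod 361) for the divisors d until we hit 1:
204^1 ≡ 204
204^2 ≡ 101
204^3 ≡ 27
204^6 ≡ 7
204^9 ≡ 189
204^18 ≡ 343
204^19 ≡ 299
204^38 ≡ 234
204^57 ≡ 293
204^114 ≡ 292
204^171 ≡ 360
204^342 ≡ 1
Therefore the multiplicative order of 204 modulo 361 is 342.

342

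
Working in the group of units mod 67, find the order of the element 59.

11

By Lagrange's theorem, ord_67(59) divides φ(67) = 67 − 1 = 66 = 2 · 3 · 11.
Divisors of 66: 1, 2, 3, 6, 11, 22, 33, 66.
Evaluate successive powers at the divisors of 66:
59^1 ≡ 59 (mod 67)
59^2 ≡ 64 (mod 67)
59^3 ≡ 24 (mod 67)
59^6 ≡ 40 (mod 67)
59^11 ≡ 1 (mod 67) ✓
Hence ord(59) = 11.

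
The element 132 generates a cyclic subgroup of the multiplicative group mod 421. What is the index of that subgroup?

By Lagrange's theorem, ord_421(132) divides φ(421) = 421 − 1 = 420 = 2^2 · 3 · 5 · 7.
Divisors of 420: 1, 2, 3, 4, 5, 6, 7, 10, 12, 14, 15, 20, 21, 28, 30, 35, 42, 60, 70, 84, 105, 140, 210, 420.
Compute 132^d (mod 421) for the divisors d until we hit 1:
132^1 ≡ 132 (mod 421)
132^2 ≡ 163 (mod 421)
132^3 ≡ 45 (mod 421)
132^4 ≡ 46 (mod 421)
132^5 ≡ 178 (mod 421)
132^6 ≡ 341 (mod 421)
132^7 ≡ 386 (mod 421)
132^10 ≡ 109 (mod 421)
132^12 ≡ 85 (mod 421)
132^14 ≡ 383 (mod 421)
132^15 ≡ 36 (mod 421)
132^20 ≡ 93 (mod 421)
132^21 ≡ 67 (mod 421)
132^28 ≡ 181 (mod 421)
132^30 ≡ 33 (mod 421)
132^35 ≡ 401 (mod 421)
132^42 ≡ 279 (mod 421)
132^60 ≡ 247 (mod 421)
132^70 ≡ 400 (mod 421)
132^84 ≡ 377 (mod 421)
132^105 ≡ 420 (mod 421)
132^140 ≡ 20 (mod 421)
132^210 ≡ 1 (mod 421) ✓
So ord_421(132) = 210, hence |⟨132⟩| = 210.
[(Z/421Z)^× : ⟨132⟩] = 420/210 = 2.

2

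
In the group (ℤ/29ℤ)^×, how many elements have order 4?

2

φ(29) = 29 − 1 = 28 = 2^2 · 7.
In a cyclic group of order 28, there are φ(d) elements of order d for each divisor d of 28, and zero for non-divisors.
4 = 2^2 divides 28, and φ(4) = 2.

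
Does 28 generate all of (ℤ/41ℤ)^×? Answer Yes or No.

φ(41) = 41 − 1 = 40 = 2^3 · 5.
It suffices to check that the order of 28 is not a proper divisor of 40: compute 28^(40/q) for q ∈ {2, 5}.
28^20 ≡ 40 (mod 41)  [q = 2: ≢ 1 ✓]
28^8 ≡ 10 (mod 41)  [q = 5: ≢ 1 ✓]
None equal 1, so ord_41(28) = 40: 28 is a primitive root.

Yes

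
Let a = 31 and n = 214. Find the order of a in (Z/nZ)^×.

106

By Lagrange's theorem, ord_214(31) divides φ(214) = φ(2)·φ(107) = 1·106 = 106 = 2 · 53.
Divisors of 106: 1, 2, 53, 106.
Evaluate successive powers at the divisors of 106:
31^1 ≡ 31 (mod 214)
31^2 ≡ 105 (mod 214)
31^53 ≡ 213 (mod 214)
31^106 ≡ 1 (mod 214) ✓
So ord_214(31) = 106.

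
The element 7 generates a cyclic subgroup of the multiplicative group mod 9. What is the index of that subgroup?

By Lagrange's theorem, ord_9(7) divides φ(9) = φ(3^2) = 3·(3−1) = 6 = 2 · 3.
Divisors of 6: 1, 2, 3, 6.
Check 7^d mod 9 for each divisor in increasing order:
7^1 ≡ 7
7^2 ≡ 4
7^3 ≡ 1
So ord_9(7) = 3, hence |⟨7⟩| = 3.
Index = |(Z/9Z)^×| / |⟨7⟩| = 6 / 3 = 2.

2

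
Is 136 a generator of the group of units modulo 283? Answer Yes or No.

No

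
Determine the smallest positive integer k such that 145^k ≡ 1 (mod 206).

34

Since 145 ∈ (Z/206Z)^×, its order divides φ(206) = φ(2)·φ(103) = 1·102 = 102 = 2 · 3 · 17.
Divisors of 102: 1, 2, 3, 6, 17, 34, 51, 102.
Evaluate successive powers at the divisors of 102:
145^1 ≡ 145 (mod 206)
145^2 ≡ 13 (mod 206)
145^3 ≡ 31 (mod 206)
145^6 ≡ 137 (mod 206)
145^17 ≡ 205 (mod 206)
145^34 ≡ 1 (mod 206) ✓
The smallest such exponent is 34, so the order of 145 is 34.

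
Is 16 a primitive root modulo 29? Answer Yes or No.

φ(29) = 29 − 1 = 28 = 2^2 · 7.
An element g generates (Z/29Z)^× iff g^(28/q) ≢ 1 (mod 29) for each prime q ∈ {2, 7}.
16^14 ≡ 1 (mod 29)  [q = 2: ≡ 1 ✗]
16^4 ≡ 25 (mod 29)  [q = 7: ≢ 1 ✓]
Since 16^14 ≡ 1, the order of 16 divides 14 < 28, so 16 is not a primitive root.

No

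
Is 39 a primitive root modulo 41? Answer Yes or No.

φ(41) = 41 − 1 = 40 = 2^3 · 5.
Test 39^(40/q) mod 41 for each prime factor q of 40:
39^20 ≡ 1 (mod 41)  [q = 2: ≡ 1 ✗]
39^8 ≡ 10 (mod 41)  [q = 5: ≢ 1 ✓]
The check at q = 2 fails, so 39 generates a proper subgroup.

No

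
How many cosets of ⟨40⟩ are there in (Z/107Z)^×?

2

By Lagrange's theorem, ord_107(40) divides φ(107) = 107 − 1 = 106 = 2 · 53.
Divisors of 106: 1, 2, 53, 106.
Evaluate successive powers at the divisors of 106:
40^1 ≡ 40 (mod 107)
40^2 ≡ 102 (mod 107)
40^53 ≡ 1 (mod 107) ✓
So ord_107(40) = 53, hence |⟨40⟩| = 53.
[(Z/107Z)^× : ⟨40⟩] = 106/53 = 2.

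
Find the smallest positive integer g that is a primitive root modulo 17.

3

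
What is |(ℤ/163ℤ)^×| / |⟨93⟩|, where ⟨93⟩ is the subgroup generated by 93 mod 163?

2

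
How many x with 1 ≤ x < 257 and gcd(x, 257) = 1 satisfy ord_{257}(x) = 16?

8

φ(257) = 257 − 1 = 256 = 2^8.
Since (Z/257Z)^× is cyclic of order 256, the number of elements of order d is φ(d) when d | 256 and 0 otherwise.
16 = 2^4 divides 256, and φ(16) = 8.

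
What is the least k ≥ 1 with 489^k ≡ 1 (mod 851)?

By Lagrange's theorem, ord_851(489) divides φ(851) = φ(23·37) = (23−1)·(37−1) = 22·36 = 792 = 2^3 · 3^2 · 11.
Divisors of 792: 1, 2, 3, 4, 6, 8, 9, 11, 12, 18, 22, 24, 33, 36, 44, 66, 72, 88, 99, 132, 198, 264, 396, 792.
Compute 489^d (mod 851) for the divisors d until we hit 1:
489^1 ≡ 489 (mod 851)
489^2 ≡ 841 (mod 851)
489^3 ≡ 216 (mod 851)
489^4 ≡ 100 (mod 851)
489^6 ≡ 702 (mod 851)
489^8 ≡ 639 (mod 851)
489^9 ≡ 154 (mod 851)
489^11 ≡ 162 (mod 851)
489^12 ≡ 75 (mod 851)
489^18 ≡ 739 (mod 851)
489^22 ≡ 714 (mod 851)
489^24 ≡ 519 (mod 851)
489^33 ≡ 783 (mod 851)
489^36 ≡ 630 (mod 851)
489^44 ≡ 47 (mod 851)
489^66 ≡ 369 (mod 851)
489^72 ≡ 334 (mod 851)
489^88 ≡ 507 (mod 851)
489^99 ≡ 438 (mod 851)
489^132 ≡ 1 (mod 851) ✓
So ord_851(489) = 132.

132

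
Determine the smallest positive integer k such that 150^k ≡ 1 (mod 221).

48

By Lagrange's theorem, ord_221(150) divides φ(221) = φ(13·17) = (13−1)·(17−1) = 12·16 = 192 = 2^6 · 3.
Divisors of 192: 1, 2, 3, 4, 6, 8, 12, 16, 24, 32, 48, 64, 96, 192.
Check 150^d mod 221 for each divisor in increasing order:
150^1 ≡ 150
150^2 ≡ 179
150^3 ≡ 109
150^4 ≡ 217
150^6 ≡ 168
150^8 ≡ 16
150^12 ≡ 157
150^16 ≡ 35
150^24 ≡ 118
150^32 ≡ 120
150^48 ≡ 1
So ord_221(150) = 48.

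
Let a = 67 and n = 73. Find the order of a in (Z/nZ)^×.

36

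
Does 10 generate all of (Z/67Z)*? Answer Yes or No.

φ(67) = 67 − 1 = 66 = 2 · 3 · 11.
Test 10^(66/q) mod 67 for each prime factor q of 66:
10^33 ≡ 1 (mod 67)  [q = 2: ≡ 1 ✗]
10^22 ≡ 37 (mod 67)  [q = 3: ≢ 1 ✓]
10^6 ≡ 25 (mod 67)  [q = 11: ≢ 1 ✓]
The check at q = 2 fails, so 10 generates a proper subgroup.

No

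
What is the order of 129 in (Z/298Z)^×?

Since 129 ∈ (Z/298Z)^×, its order divides φ(298) = φ(2)·φ(149) = 1·148 = 148 = 2^2 · 37.
Divisors of 148: 1, 2, 4, 37, 74, 148.
Evaluate successive powers at the divisors of 148:
129^1 ≡ 129 (mod 298)
129^2 ≡ 251 (mod 298)
129^4 ≡ 123 (mod 298)
129^37 ≡ 1 (mod 298) ✓
The smallest such exponent is 37, so the order of 129 is 37.

37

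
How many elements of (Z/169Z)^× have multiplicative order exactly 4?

φ(169) = φ(13^2) = 13·(13−1) = 156 = 2^2 · 3 · 13.
(Z/169Z)^× is cyclic (|G| = 156); a cyclic group of order m has exactly φ(d) elements of each order d | m, and none otherwise.
4 = 2^2 divides 156, and φ(4) = 2.

2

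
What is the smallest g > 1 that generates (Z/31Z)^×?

3

φ(31) = 31 − 1 = 30 = 2 · 3 · 5.
g is a primitive root iff g^(30/q) ≢ 1 (mod 31) for each prime q ∈ {2, 3, 5}.
g = 2: 2^15 ≡ 1 — hits 1, so not a primitive root.
g = 3: 3^15 ≡ 30; 3^10 ≡ 25; 3^6 ≡ 16 — none is 1, so 3 is a primitive root.
Hence the least primitive root of 31 is 3.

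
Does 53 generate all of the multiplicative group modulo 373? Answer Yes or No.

Yes

φ(373) = 373 − 1 = 372 = 2^2 · 3 · 31.
An element g generates (Z/373Z)^× iff g^(372/q) ≢ 1 (mod 373) for each prime q ∈ {2, 3, 31}.
53^186 ≡ 372 (mod 373)  [q = 2: ≢ 1 ✓]
53^124 ≡ 284 (mod 373)  [q = 3: ≢ 1 ✓]
53^12 ≡ 12 (mod 373)  [q = 31: ≢ 1 ✓]
Every test exponent gives a nontrivial residue, hence 53 generates the full group.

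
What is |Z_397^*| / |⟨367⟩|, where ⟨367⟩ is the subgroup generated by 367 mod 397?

The order of 367 must divide φ(397) = 397 − 1 = 396 = 2^2 · 3^2 · 11.
Divisors of 396: 1, 2, 3, 4, 6, 9, 11, 12, 18, 22, 33, 36, 44, 66, 99, 132, 198, 396.
Compute 367^d (mod 397) for the divisors d until we hit 1:
367^1 ≡ 367 (mod 397)
367^2 ≡ 106 (mod 397)
367^3 ≡ 393 (mod 397)
367^4 ≡ 120 (mod 397)
367^6 ≡ 16 (mod 397)
367^9 ≡ 333 (mod 397)
367^11 ≡ 362 (mod 397)
367^12 ≡ 256 (mod 397)
367^18 ≡ 126 (mod 397)
367^22 ≡ 34 (mod 397)
367^33 ≡ 1 (mod 397) ✓
Thus |⟨367⟩| = ord(367) = 33.
Index = |(Z/397Z)^×| / |⟨367⟩| = 396 / 33 = 12.

12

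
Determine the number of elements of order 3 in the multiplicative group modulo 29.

φ(29) = 29 − 1 = 28 = 2^2 · 7.
(Z/29Z)^× is cyclic (|G| = 28); a cyclic group of order m has exactly φ(d) elements of each order d | m, and none otherwise.
Since 3 ∤ 28, the count is 0.

0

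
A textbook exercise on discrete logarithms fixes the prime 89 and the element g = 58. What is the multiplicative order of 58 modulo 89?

The order of 58 must divide φ(89) = 89 − 1 = 88 = 2^3 · 11.
Divisors of 88: 1, 2, 4, 8, 11, 22, 44, 88.
Check 58^d mod 89 for each divisor in increasing order:
58^1 ≡ 58 (mod 89)
58^2 ≡ 71 (mod 89)
58^4 ≡ 57 (mod 89)
58^8 ≡ 45 (mod 89)
58^11 ≡ 12 (mod 89)
58^22 ≡ 55 (mod 89)
58^44 ≡ 88 (mod 89)
58^88 ≡ 1 (mod 89) ✓
Hence ord(58) = 88.

88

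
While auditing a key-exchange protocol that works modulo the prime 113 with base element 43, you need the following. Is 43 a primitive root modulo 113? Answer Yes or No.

Yes

φ(113) = 113 − 1 = 112 = 2^4 · 7.
An element g generates (Z/113Z)^× iff g^(112/q) ≢ 1 (mod 113) for each prime q ∈ {2, 7}.
43^56 ≡ 112 (mod 113)  [q = 2: ≢ 1 ✓]
43^16 ≡ 109 (mod 113)  [q = 7: ≢ 1 ✓]
Every test exponent gives a nontrivial residue, hence 43 generates the full group.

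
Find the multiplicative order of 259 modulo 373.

By Lagrange's theorem, ord_373(259) divides φ(373) = 373 − 1 = 372 = 2^2 · 3 · 31.
Divisors of 372: 1, 2, 3, 4, 6, 12, 31, 62, 93, 124, 186, 372.
Evaluate successive powers at the divisors of 372:
259^1 ≡ 259
259^2 ≡ 314
259^3 ≡ 12
259^4 ≡ 124
259^6 ≡ 144
259^12 ≡ 221
259^31 ≡ 88
259^62 ≡ 284
259^93 ≡ 1
So ord_373(259) = 93.

93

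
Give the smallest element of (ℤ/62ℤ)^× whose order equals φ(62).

3

φ(62) = φ(2)·φ(31) = 1·30 = 30 = 2 · 3 · 5.
Test candidates g = 2, 3, … against the prime factors q ∈ {2, 3, 5} of φ(62): g is a generator iff g^(30/q) ≢ 1 for every such q.
g = 2: gcd(2, 62) = 2 > 1, not a unit — skip.
g = 3: 3^15 ≡ 61; 3^10 ≡ 25; 3^6 ≡ 47 — none is 1, so 3 is a primitive root.
Hence the least primitive root of 62 is 3.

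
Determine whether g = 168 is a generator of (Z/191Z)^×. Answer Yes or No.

Yes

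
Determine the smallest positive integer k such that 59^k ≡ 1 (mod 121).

55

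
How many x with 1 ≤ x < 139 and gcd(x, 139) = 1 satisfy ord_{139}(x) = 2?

φ(139) = 139 − 1 = 138 = 2 · 3 · 23.
Since (Z/139Z)^× is cyclic of order 138, the number of elements of order d is φ(d) when d | 138 and 0 otherwise.
2 | 138, and φ(2) = 2 − 1 = 1.

1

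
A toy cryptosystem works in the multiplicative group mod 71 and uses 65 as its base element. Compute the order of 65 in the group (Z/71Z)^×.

70

By Lagrange's theorem, ord_71(65) divides φ(71) = 71 − 1 = 70 = 2 · 5 · 7.
Divisors of 70: 1, 2, 5, 7, 10, 14, 35, 70.
Check 65^d mod 71 for each divisor in increasing order:
65^1 ≡ 65 (mod 71)
65^2 ≡ 36 (mod 71)
65^5 ≡ 34 (mod 71)
65^7 ≡ 17 (mod 71)
65^10 ≡ 20 (mod 71)
65^14 ≡ 5 (mod 71)
65^35 ≡ 70 (mod 71)
65^70 ≡ 1 (mod 71) ✓
Therefore the multiplicative order of 65 modulo 71 is 70.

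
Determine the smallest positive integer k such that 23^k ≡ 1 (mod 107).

By Lagrange's theorem, ord_107(23) divides φ(107) = 107 − 1 = 106 = 2 · 53.
Divisors of 106: 1, 2, 53, 106.
Compute 23^d (mod 107) for the divisors d until we hit 1:
23^1 ≡ 23
23^2 ≡ 101
23^53 ≡ 1
So ord_107(23) = 53.

53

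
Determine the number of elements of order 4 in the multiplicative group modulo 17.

2

φ(17) = 17 − 1 = 16 = 2^4.
In a cyclic group of order 16, there are φ(d) elements of order d for each divisor d of 16, and zero for non-divisors.
4 = 2^2 divides 16, and φ(4) = 2.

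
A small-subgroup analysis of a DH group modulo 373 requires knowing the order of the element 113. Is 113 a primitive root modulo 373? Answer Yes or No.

No

φ(373) = 373 − 1 = 372 = 2^2 · 3 · 31.
An element g generates (Z/373Z)^× iff g^(372/q) ≢ 1 (mod 373) for each prime q ∈ {2, 3, 31}.
113^186 ≡ 372 (mod 373)  [q = 2: ≢ 1 ✓]
113^124 ≡ 1 (mod 373)  [q = 3: ≡ 1 ✗]
113^12 ≡ 346 (mod 373)  [q = 31: ≢ 1 ✓]
113^124 ≡ 1 shows ord(113) | 124, strictly less than φ(373); not a primitive root.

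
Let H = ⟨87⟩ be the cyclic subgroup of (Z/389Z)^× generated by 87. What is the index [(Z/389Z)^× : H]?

2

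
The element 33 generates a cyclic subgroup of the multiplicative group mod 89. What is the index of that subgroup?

1

The order of 33 must divide φ(89) = 89 − 1 = 88 = 2^3 · 11.
Divisors of 88: 1, 2, 4, 8, 11, 22, 44, 88.
Evaluate successive powers at the divisors of 88:
33^1 ≡ 33
33^2 ≡ 21
33^4 ≡ 85
33^8 ≡ 16
33^11 ≡ 52
33^22 ≡ 34
33^44 ≡ 88
33^88 ≡ 1
So ord_89(33) = 88, hence |⟨33⟩| = 88.
[(Z/89Z)^× : ⟨33⟩] = 88/88 = 1.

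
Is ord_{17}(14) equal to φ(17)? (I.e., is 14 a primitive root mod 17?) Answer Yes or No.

Yes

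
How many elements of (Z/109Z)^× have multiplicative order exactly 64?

0

φ(109) = 109 − 1 = 108 = 2^2 · 3^3.
Since (Z/109Z)^× is cyclic of order 108, the number of elements of order d is φ(d) when d | 108 and 0 otherwise.
64 does not divide 108, so no element of (Z/109Z)^× has order 64.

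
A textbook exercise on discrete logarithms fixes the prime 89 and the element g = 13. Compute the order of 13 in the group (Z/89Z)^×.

88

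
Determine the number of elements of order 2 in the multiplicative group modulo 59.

φ(59) = 59 − 1 = 58 = 2 · 29.
Since (Z/59Z)^× is cyclic of order 58, the number of elements of order d is φ(d) when d | 58 and 0 otherwise.
2 | 58, and φ(2) = 2 − 1 = 1.

1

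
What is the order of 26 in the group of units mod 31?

ord(26) | φ(31) = 31 − 1 = 30 = 2 · 3 · 5.
Divisors of 30: 1, 2, 3, 5, 6, 10, 15, 30.
Evaluate successive powers at the divisors of 30:
26^1 ≡ 26
26^2 ≡ 25
26^3 ≡ 30
26^5 ≡ 6
26^6 ≡ 1
The smallest such exponent is 6, so the order of 26 is 6.

6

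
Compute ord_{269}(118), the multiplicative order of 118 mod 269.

67

By Lagrange's theorem, ord_269(118) divides φ(269) = 269 − 1 = 268 = 2^2 · 67.
Divisors of 268: 1, 2, 4, 67, 134, 268.
Evaluate successive powers at the divisors of 268:
118^1 ≡ 118 (mod 269)
118^2 ≡ 205 (mod 269)
118^4 ≡ 61 (mod 269)
118^67 ≡ 1 (mod 269) ✓
The smallest such exponent is 67, so the order of 118 is 67.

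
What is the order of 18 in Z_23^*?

11

The order of 18 must divide φ(23) = 23 − 1 = 22 = 2 · 11.
Divisors of 22: 1, 2, 11, 22.
Test each divisor d:
18^1 ≡ 18 (mod 23)
18^2 ≡ 2 (mod 23)
18^11 ≡ 1 (mod 23) ✓
So ord_23(18) = 11.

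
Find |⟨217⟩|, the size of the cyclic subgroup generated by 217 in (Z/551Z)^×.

84

The order of 217 must divide φ(551) = φ(19·29) = (19−1)·(29−1) = 18·28 = 504 = 2^3 · 3^2 · 7.
Divisors of 504: 1, 2, 3, 4, 6, 7, 8, 9, 12, 14, 18, 21, 24, 28, 36, 42, 56, 63, 72, 84, 126, 168, 252, 504.
Test each divisor d:
217^1 ≡ 217 (mod 551)
217^2 ≡ 254 (mod 551)
217^3 ≡ 18 (mod 551)
217^4 ≡ 49 (mod 551)
217^6 ≡ 324 (mod 551)
217^7 ≡ 331 (mod 551)
217^8 ≡ 197 (mod 551)
217^9 ≡ 322 (mod 551)
217^12 ≡ 286 (mod 551)
217^14 ≡ 463 (mod 551)
217^18 ≡ 96 (mod 551)
217^21 ≡ 75 (mod 551)
217^24 ≡ 248 (mod 551)
217^28 ≡ 30 (mod 551)
217^36 ≡ 400 (mod 551)
217^42 ≡ 115 (mod 551)
217^56 ≡ 349 (mod 551)
217^63 ≡ 360 (mod 551)
217^72 ≡ 210 (mod 551)
217^84 ≡ 1 (mod 551) ✓
Hence ord(217) = 84.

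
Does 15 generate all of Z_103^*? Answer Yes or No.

No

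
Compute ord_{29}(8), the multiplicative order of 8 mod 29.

28

ord(8) | φ(29) = 29 − 1 = 28 = 2^2 · 7.
Divisors of 28: 1, 2, 4, 7, 14, 28.
Evaluate successive powers at the divisors of 28:
8^1 ≡ 8 (mod 29)
8^2 ≡ 6 (mod 29)
8^4 ≡ 7 (mod 29)
8^7 ≡ 17 (mod 29)
8^14 ≡ 28 (mod 29)
8^28 ≡ 1 (mod 29) ✓
Hence ord(8) = 28.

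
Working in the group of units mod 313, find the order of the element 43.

24

ord(43) | φ(313) = 313 − 1 = 312 = 2^3 · 3 · 13.
Divisors of 312: 1, 2, 3, 4, 6, 8, 12, 13, 24, 26, 39, 52, 78, 104, 156, 312.
Test each divisor d:
43^1 ≡ 43 (mod 313)
43^2 ≡ 284 (mod 313)
43^3 ≡ 5 (mod 313)
43^4 ≡ 215 (mod 313)
43^6 ≡ 25 (mod 313)
43^8 ≡ 214 (mod 313)
43^12 ≡ 312 (mod 313)
43^13 ≡ 270 (mod 313)
43^24 ≡ 1 (mod 313) ✓
The smallest such exponent is 24, so the order of 43 is 24.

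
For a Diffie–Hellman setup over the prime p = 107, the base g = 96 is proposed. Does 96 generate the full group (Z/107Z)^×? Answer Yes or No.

Yes

φ(107) = 107 − 1 = 106 = 2 · 53.
Test 96^(106/q) mod 107 for each prime factor q of 106:
96^53 ≡ 106 (mod 107)  [q = 2: ≢ 1 ✓]
96^2 ≡ 14 (mod 107)  [q = 53: ≢ 1 ✓]
None equal 1, so ord_107(96) = 106: 96 is a primitive root.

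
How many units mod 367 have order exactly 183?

120

φ(367) = 367 − 1 = 366 = 2 · 3 · 61.
Since (Z/367Z)^× is cyclic of order 366, the number of elements of order d is φ(d) when d | 366 and 0 otherwise.
183 = 3 · 61 divides 366, and φ(183) = 120.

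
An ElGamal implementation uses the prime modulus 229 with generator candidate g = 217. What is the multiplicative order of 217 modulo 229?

Since 217 ∈ (Z/229Z)^×, its order divides φ(229) = 229 − 1 = 228 = 2^2 · 3 · 19.
Divisors of 228: 1, 2, 3, 4, 6, 12, 19, 38, 57, 76, 114, 228.
Compute 217^d (mod 229) for the divisors d until we hit 1:
217^1 ≡ 217
217^2 ≡ 144
217^3 ≡ 104
217^4 ≡ 126
217^6 ≡ 53
217^12 ≡ 61
217^19 ≡ 134
217^38 ≡ 94
217^57 ≡ 1
So ord_229(217) = 57.

57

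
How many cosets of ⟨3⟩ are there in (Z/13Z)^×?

4

The order of 3 must divide φ(13) = 13 − 1 = 12 = 2^2 · 3.
Divisors of 12: 1, 2, 3, 4, 6, 12.
Evaluate successive powers at the divisors of 12:
3^1 ≡ 3 (mod 13)
3^2 ≡ 9 (mod 13)
3^3 ≡ 1 (mod 13) ✓
So ord_13(3) = 3, hence |⟨3⟩| = 3.
The index is φ(13) / ord(3) = 12 / 3 = 4.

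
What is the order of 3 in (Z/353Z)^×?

352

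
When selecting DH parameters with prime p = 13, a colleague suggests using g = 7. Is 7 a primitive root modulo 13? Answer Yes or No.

Yes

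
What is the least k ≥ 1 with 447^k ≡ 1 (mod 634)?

316

The order of 447 must divide φ(634) = φ(2)·φ(317) = 1·316 = 316 = 2^2 · 79.
Divisors of 316: 1, 2, 4, 79, 158, 316.
Evaluate successive powers at the divisors of 316:
447^1 ≡ 447
447^2 ≡ 99
447^4 ≡ 291
447^79 ≡ 203
447^158 ≡ 633
447^316 ≡ 1
The smallest such exponent is 316, so the order of 447 is 316.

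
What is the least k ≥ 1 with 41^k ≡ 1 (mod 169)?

156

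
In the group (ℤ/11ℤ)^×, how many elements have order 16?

0

φ(11) = 11 − 1 = 10 = 2 · 5.
(Z/11Z)^× is cyclic (|G| = 10); a cyclic group of order m has exactly φ(d) elements of each order d | m, and none otherwise.
Here 10 is not a multiple of 16, so there are no elements of order 16.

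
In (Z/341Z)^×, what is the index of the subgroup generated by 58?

30

ord(58) | φ(341) = φ(11·31) = (11−1)·(31−1) = 10·30 = 300 = 2^2 · 3 · 5^2.
Divisors of 300: 1, 2, 3, 4, 5, 6, 10, 12, 15, 20, 25, 30, 50, 60, 75, 100, 150, 300.
Test each divisor d:
58^1 ≡ 58
58^2 ≡ 295
58^3 ≡ 60
58^4 ≡ 70
58^5 ≡ 309
58^6 ≡ 190
58^10 ≡ 1
Thus |⟨58⟩| = ord(58) = 10.
The index is φ(341) / ord(58) = 300 / 10 = 30.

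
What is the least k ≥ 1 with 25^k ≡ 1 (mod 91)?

Since 25 ∈ (Z/91Z)^×, its order divides φ(91) = φ(7·13) = (7−1)·(13−1) = 6·12 = 72 = 2^3 · 3^2.
Divisors of 72: 1, 2, 3, 4, 6, 8, 9, 12, 18, 24, 36, 72.
Evaluate successive powers at the divisors of 72:
25^1 ≡ 25
25^2 ≡ 79
25^3 ≡ 64
25^4 ≡ 53
25^6 ≡ 1
So ord_91(25) = 6.

6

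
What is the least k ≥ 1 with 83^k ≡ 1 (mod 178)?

ord(83) | φ(178) = φ(2)·φ(89) = 1·88 = 88 = 2^3 · 11.
Divisors of 88: 1, 2, 4, 8, 11, 22, 44, 88.
Test each divisor d:
83^1 ≡ 83
83^2 ≡ 125
83^4 ≡ 139
83^8 ≡ 97
83^11 ≡ 141
83^22 ≡ 123
83^44 ≡ 177
83^88 ≡ 1
The smallest such exponent is 88, so the order of 83 is 88.

88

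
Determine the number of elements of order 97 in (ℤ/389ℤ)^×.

φ(389) = 389 − 1 = 388 = 2^2 · 97.
(Z/389Z)^× is cyclic (|G| = 388); a cyclic group of order m has exactly φ(d) elements of each order d | m, and none otherwise.
97 | 388, and φ(97) = 97 − 1 = 96.

96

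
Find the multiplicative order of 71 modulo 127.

Since 71 ∈ (Z/127Z)^×, its order divides φ(127) = 127 − 1 = 126 = 2 · 3^2 · 7.
Divisors of 126: 1, 2, 3, 6, 7, 9, 14, 18, 21, 42, 63, 126.
Compute 71^d (mod 127) for the divisors d until we hit 1:
71^1 ≡ 71 (mod 127)
71^2 ≡ 88 (mod 127)
71^3 ≡ 25 (mod 127)
71^6 ≡ 117 (mod 127)
71^7 ≡ 52 (mod 127)
71^9 ≡ 4 (mod 127)
71^14 ≡ 37 (mod 127)
71^18 ≡ 16 (mod 127)
71^21 ≡ 19 (mod 127)
71^42 ≡ 107 (mod 127)
71^63 ≡ 1 (mod 127) ✓
Therefore the multiplicative order of 71 modulo 127 is 63.

63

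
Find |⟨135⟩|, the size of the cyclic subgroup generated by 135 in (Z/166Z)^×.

The order of 135 must divide φ(166) = φ(2)·φ(83) = 1·82 = 82 = 2 · 41.
Divisors of 82: 1, 2, 41, 82.
Compute 135^d (mod 166) for the divisors d until we hit 1:
135^1 ≡ 135 (mod 166)
135^2 ≡ 131 (mod 166)
135^41 ≡ 165 (mod 166)
135^82 ≡ 1 (mod 166) ✓
Hence ord(135) = 82.

82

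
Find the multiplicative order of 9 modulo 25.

ord(9) | φ(25) = φ(5^2) = 5·(5−1) = 20 = 2^2 · 5.
Divisors of 20: 1, 2, 4, 5, 10, 20.
Check 9^d mod 25 for each divisor in increasing order:
9^1 ≡ 9 (mod 25)
9^2 ≡ 6 (mod 25)
9^4 ≡ 11 (mod 25)
9^5 ≡ 24 (mod 25)
9^10 ≡ 1 (mod 25) ✓
Hence ord(9) = 10.

10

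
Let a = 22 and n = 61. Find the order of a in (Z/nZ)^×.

15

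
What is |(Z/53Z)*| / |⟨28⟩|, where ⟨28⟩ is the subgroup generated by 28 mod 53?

The order of 28 must divide φ(53) = 53 − 1 = 52 = 2^2 · 13.
Divisors of 52: 1, 2, 4, 13, 26, 52.
Compute 28^d (mod 53) for the divisors d until we hit 1:
28^1 ≡ 28
28^2 ≡ 42
28^4 ≡ 15
28^13 ≡ 1
Thus |⟨28⟩| = ord(28) = 13.
[(Z/53Z)^× : ⟨28⟩] = 52/13 = 4.

4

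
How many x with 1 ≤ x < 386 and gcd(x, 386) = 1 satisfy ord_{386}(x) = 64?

φ(386) = φ(2)·φ(193) = 1·192 = 192 = 2^6 · 3.
Since (Z/386Z)^× is cyclic of order 192, the number of elements of order d is φ(d) when d | 192 and 0 otherwise.
64 = 2^6 divides 192, and φ(64) = 32.

32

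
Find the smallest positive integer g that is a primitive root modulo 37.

φ(37) = 37 − 1 = 36 = 2^2 · 3^2.
Test candidates g = 2, 3, … against the prime factors q ∈ {2, 3} of φ(37): g is a generator iff g^(36/q) ≢ 1 for every such q.
g = 2: 2^18 ≡ 36; 2^12 ≡ 26 — none is 1, so 2 is a primitive root.
So 2 is the smallest generator of (Z/37Z)^×.

2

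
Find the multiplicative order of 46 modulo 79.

13

ord(46) | φ(79) = 79 − 1 = 78 = 2 · 3 · 13.
Divisors of 78: 1, 2, 3, 6, 13, 26, 39, 78.
Evaluate successive powers at the divisors of 78:
46^1 ≡ 46 (mod 79)
46^2 ≡ 62 (mod 79)
46^3 ≡ 8 (mod 79)
46^6 ≡ 64 (mod 79)
46^13 ≡ 1 (mod 79) ✓
The smallest such exponent is 13, so the order of 46 is 13.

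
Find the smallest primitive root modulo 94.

φ(94) = φ(2)·φ(47) = 1·46 = 46 = 2 · 23.
g is a primitive root iff g^(46/q) ≢ 1 (mod 94) for each prime q ∈ {2, 23}.
g = 2: gcd(2, 94) = 2 > 1, not a unit — skip.
g = 3: 3^23 ≡ 1 — hits 1, so not a primitive root.
g = 4: gcd(4, 94) = 2 > 1, not a unit — skip.
g = 5: 5^23 ≡ 93; 5^2 ≡ 25 — none is 1, so 5 is a primitive root.
Hence the least primitive root of 94 is 5.

5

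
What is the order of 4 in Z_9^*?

ord(4) | φ(9) = φ(3^2) = 3·(3−1) = 6 = 2 · 3.
Divisors of 6: 1, 2, 3, 6.
Check 4^d mod 9 for each divisor in increasing order:
4^1 ≡ 4
4^2 ≡ 7
4^3 ≡ 1
The smallest such exponent is 3, so the order of 4 is 3.

3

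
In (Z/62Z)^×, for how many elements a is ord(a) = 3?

2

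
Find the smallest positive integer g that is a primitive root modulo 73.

5

φ(73) = 73 − 1 = 72 = 2^3 · 3^2.
g is a primitive root iff g^(72/q) ≢ 1 (mod 73) for each prime q ∈ {2, 3}.
g = 2: 2^36 ≡ 1 — hits 1, so not a primitive root.
g = 3: 3^36 ≡ 1 — hits 1, so not a primitive root.
g = 4: 4^36 ≡ 1 — hits 1, so not a primitive root.
g = 5: 5^36 ≡ 72; 5^24 ≡ 8 — none is 1, so 5 is a primitive root.
The smallest primitive root modulo 73 is 5.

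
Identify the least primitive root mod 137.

φ(137) = 137 − 1 = 136 = 2^3 · 17.
Test candidates g = 2, 3, … against the prime factors q ∈ {2, 17} of φ(137): g is a generator iff g^(136/q) ≢ 1 for every such q.
g = 2: 2^68 ≡ 1 — hits 1, so not a primitive root.
g = 3: 3^68 ≡ 136; 3^8 ≡ 122 — none is 1, so 3 is a primitive root.
Hence the least primitive root of 137 is 3.

3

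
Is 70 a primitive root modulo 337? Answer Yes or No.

φ(337) = 337 − 1 = 336 = 2^4 · 3 · 7.
An element g generates (Z/337Z)^× iff g^(336/q) ≢ 1 (mod 337) for each prime q ∈ {2, 3, 7}.
70^168 ≡ 336 (mod 337)  [q = 2: ≢ 1 ✓]
70^112 ≡ 128 (mod 337)  [q = 3: ≢ 1 ✓]
70^48 ≡ 79 (mod 337)  [q = 7: ≢ 1 ✓]
All checks pass, so 70 has order 336 and is a primitive root modulo 337.

Yes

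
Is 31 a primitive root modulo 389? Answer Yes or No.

φ(389) = 389 − 1 = 388 = 2^2 · 97.
It suffices to check that the order of 31 is not a proper divisor of 388: compute 31^(388/q) for q ∈ {2, 97}.
31^194 ≡ 388 (mod 389)  [q = 2: ≢ 1 ✓]
31^4 ≡ 35 (mod 389)  [q = 97: ≢ 1 ✓]
Every test exponent gives a nontrivial residue, hence 31 generates the full group.

Yes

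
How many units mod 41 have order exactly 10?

φ(41) = 41 − 1 = 40 = 2^3 · 5.
(Z/41Z)^× is cyclic (|G| = 40); a cyclic group of order m has exactly φ(d) elements of each order d | m, and none otherwise.
10 = 2 · 5 divides 40, and φ(10) = 4.

4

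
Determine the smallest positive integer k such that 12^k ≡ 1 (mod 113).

112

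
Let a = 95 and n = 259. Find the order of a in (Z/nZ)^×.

18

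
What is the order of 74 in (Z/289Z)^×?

272

Since 74 ∈ (Z/289Z)^×, its order divides φ(289) = φ(17^2) = 17·(17−1) = 272 = 2^4 · 17.
Divisors of 272: 1, 2, 4, 8, 16, 17, 34, 68, 136, 272.
Test each divisor d:
74^1 ≡ 74 (mod 289)
74^2 ≡ 274 (mod 289)
74^4 ≡ 225 (mod 289)
74^8 ≡ 50 (mod 289)
74^16 ≡ 188 (mod 289)
74^17 ≡ 40 (mod 289)
74^34 ≡ 155 (mod 289)
74^68 ≡ 38 (mod 289)
74^136 ≡ 288 (mod 289)
74^272 ≡ 1 (mod 289) ✓
Hence ord(74) = 272.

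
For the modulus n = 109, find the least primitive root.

φ(109) = 109 − 1 = 108 = 2^2 · 3^3.
g is a primitive root iff g^(108/q) ≢ 1 (mod 109) for each prime q ∈ {2, 3}.
g = 2: 2^54 ≡ 108; 2^36 ≡ 1 — hits 1, so not a primitive root.
g = 3: 3^54 ≡ 1 — hits 1, so not a primitive root.
g = 4: 4^54 ≡ 1 — hits 1, so not a primitive root.
g = 5: 5^54 ≡ 1 — hits 1, so not a primitive root.
g = 6: 6^54 ≡ 108; 6^36 ≡ 63 — none is 1, so 6 is a primitive root.
So 6 is the smallest generator of (Z/109Z)^×.

6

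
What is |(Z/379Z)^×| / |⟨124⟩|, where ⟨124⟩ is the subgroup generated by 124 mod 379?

9

Since 124 ∈ (Z/379Z)^×, its order divides φ(379) = 379 − 1 = 378 = 2 · 3^3 · 7.
Divisors of 378: 1, 2, 3, 6, 7, 9, 14, 18, 21, 27, 42, 54, 63, 126, 189, 378.
Check 124^d mod 379 for each divisor in increasing order:
124^1 ≡ 124
124^2 ≡ 216
124^3 ≡ 254
124^6 ≡ 86
124^7 ≡ 52
124^9 ≡ 241
124^14 ≡ 51
124^18 ≡ 94
124^21 ≡ 378
124^27 ≡ 293
124^42 ≡ 1
So ord_379(124) = 42, hence |⟨124⟩| = 42.
Index = |(Z/379Z)^×| / |⟨124⟩| = 378 / 42 = 9.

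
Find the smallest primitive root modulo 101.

φ(101) = 101 − 1 = 100 = 2^2 · 5^2.
Test candidates g = 2, 3, … against the prime factors q ∈ {2, 5} of φ(101): g is a generator iff g^(100/q) ≢ 1 for every such q.
g = 2: 2^50 ≡ 100; 2^20 ≡ 95 — none is 1, so 2 is a primitive root.
So 2 is the smallest generator of (Z/101Z)^×.

2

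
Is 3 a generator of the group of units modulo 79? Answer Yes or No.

Yes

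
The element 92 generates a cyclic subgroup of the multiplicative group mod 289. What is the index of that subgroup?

Since 92 ∈ (Z/289Z)^×, its order divides φ(289) = φ(17^2) = 17·(17−1) = 272 = 2^4 · 17.
Divisors of 272: 1, 2, 4, 8, 16, 17, 34, 68, 136, 272.
Test each divisor d:
92^1 ≡ 92
92^2 ≡ 83
92^4 ≡ 242
92^8 ≡ 186
92^16 ≡ 205
92^17 ≡ 75
92^34 ≡ 134
92^68 ≡ 38
92^136 ≡ 288
92^272 ≡ 1
The order of 92 is 272, so the subgroup it generates has 272 elements.
Index = |(Z/289Z)^×| / |⟨92⟩| = 272 / 272 = 1.

1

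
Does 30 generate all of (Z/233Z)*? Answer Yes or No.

No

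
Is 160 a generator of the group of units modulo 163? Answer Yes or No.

No

φ(163) = 163 − 1 = 162 = 2 · 3^4.
Test 160^(162/q) mod 163 for each prime factor q of 162:
160^81 ≡ 1 (mod 163)  [q = 2: ≡ 1 ✗]
160^54 ≡ 58 (mod 163)  [q = 3: ≢ 1 ✓]
Since 160^81 ≡ 1, the order of 160 divides 81 < 162, so 160 is not a primitive root.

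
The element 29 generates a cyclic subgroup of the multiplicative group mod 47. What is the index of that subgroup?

By Lagrange's theorem, ord_47(29) divides φ(47) = 47 − 1 = 46 = 2 · 23.
Divisors of 46: 1, 2, 23, 46.
Compute 29^d (mod 47) for the divisors d until we hit 1:
29^1 ≡ 29
29^2 ≡ 42
29^23 ≡ 46
29^46 ≡ 1
So ord_47(29) = 46, hence |⟨29⟩| = 46.
Index = |(Z/47Z)^×| / |⟨29⟩| = 46 / 46 = 1.

1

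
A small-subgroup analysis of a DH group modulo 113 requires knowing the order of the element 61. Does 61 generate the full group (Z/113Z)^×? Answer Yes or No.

No

φ(113) = 113 − 1 = 112 = 2^4 · 7.
It suffices to check that the order of 61 is not a proper divisor of 112: compute 61^(112/q) for q ∈ {2, 7}.
61^56 ≡ 1 (mod 113)  [q = 2: ≡ 1 ✗]
61^16 ≡ 106 (mod 113)  [q = 7: ≢ 1 ✓]
61^56 ≡ 1 shows ord(61) | 56, strictly less than φ(113); not a primitive root.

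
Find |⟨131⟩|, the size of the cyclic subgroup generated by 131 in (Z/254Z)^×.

The order of 131 must divide φ(254) = φ(2)·φ(127) = 1·126 = 126 = 2 · 3^2 · 7.
Divisors of 126: 1, 2, 3, 6, 7, 9, 14, 18, 21, 42, 63, 126.
Check 131^d mod 254 for each divisor in increasing order:
131^1 ≡ 131
131^2 ≡ 143
131^3 ≡ 191
131^6 ≡ 159
131^7 ≡ 1
Hence ord(131) = 7.

7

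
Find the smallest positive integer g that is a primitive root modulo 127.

3

φ(127) = 127 − 1 = 126 = 2 · 3^2 · 7.
Test candidates g = 2, 3, … against the prime factors q ∈ {2, 3, 7} of φ(127): g is a generator iff g^(126/q) ≢ 1 for every such q.
g = 2: 2^63 ≡ 1 — hits 1, so not a primitive root.
g = 3: 3^63 ≡ 126; 3^42 ≡ 107; 3^18 ≡ 4 — none is 1, so 3 is a primitive root.
Hence the least primitive root of 127 is 3.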